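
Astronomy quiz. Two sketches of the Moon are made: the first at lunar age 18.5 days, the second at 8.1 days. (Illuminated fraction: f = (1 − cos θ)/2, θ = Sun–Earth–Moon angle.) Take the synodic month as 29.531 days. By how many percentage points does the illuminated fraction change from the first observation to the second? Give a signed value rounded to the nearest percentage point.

First observation: θ = 360°·18.5/29.531 = 225.5°, so f = 0.850.
Second observation: θ = 98.7°, f = 0.576.
Δf = 0.576 − 0.850 = -0.274, i.e. -27 pp.

-27 pp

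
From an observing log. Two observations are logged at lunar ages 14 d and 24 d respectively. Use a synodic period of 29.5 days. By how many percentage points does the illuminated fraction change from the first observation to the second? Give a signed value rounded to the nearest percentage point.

-69 percentage points

θ₁ = 360° × 14/29.5 = 170.8°, f₁ = (1 − cos θ₁)/2 = 0.994.
θ₂ = 360° × 24/29.5 = 292.9°, f₂ = (1 − cos θ₂)/2 = 0.306.
Change = f₂ − f₁ = -0.688 → -69 percentage points.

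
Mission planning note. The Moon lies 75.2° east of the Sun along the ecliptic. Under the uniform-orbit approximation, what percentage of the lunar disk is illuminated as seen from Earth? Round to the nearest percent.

cos 75.2° = 0.255, so f = (1 − 0.255)/2 = 0.372, i.e. 37%.

37%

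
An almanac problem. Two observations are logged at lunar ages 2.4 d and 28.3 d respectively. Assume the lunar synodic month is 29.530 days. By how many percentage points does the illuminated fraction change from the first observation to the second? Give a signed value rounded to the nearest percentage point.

-5 pp

First observation: θ = 360°·2.4/29.530 = 29.3°, so f = 0.064.
Second observation: θ = 345.0°, f = 0.017.
Δf = 0.017 − 0.064 = -0.047, i.e. -5 pp.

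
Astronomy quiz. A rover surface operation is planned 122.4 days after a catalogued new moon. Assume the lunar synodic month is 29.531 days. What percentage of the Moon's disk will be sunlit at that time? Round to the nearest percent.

19%

Reduce mod P: 122.4 − 4×29.531 = 4.28 d into the current lunation.
The Moon has covered 4.28/29.531 of its cycle, so θ ≈ 360° × 4.28/29.531 = 52.1°.
cos 52.1° = 0.614, so f = (1 − 0.614)/2 = 0.193, so 19%.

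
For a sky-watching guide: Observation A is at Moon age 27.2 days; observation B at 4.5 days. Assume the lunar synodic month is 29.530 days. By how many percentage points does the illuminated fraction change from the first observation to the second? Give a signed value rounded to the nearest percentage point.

First observation: θ = 360°·27.2/29.530 = 331.6°, so f = 0.060.
Second observation: θ = 54.9°, f = 0.212.
Δf = 0.212 − 0.060 = +0.152, i.e. +15 pp.

+15 pp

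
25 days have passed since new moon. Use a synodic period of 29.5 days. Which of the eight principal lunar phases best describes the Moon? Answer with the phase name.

waning crescent

θ ≈ 360° × 25/29.5 = 305°, which falls in the waning crescent sector.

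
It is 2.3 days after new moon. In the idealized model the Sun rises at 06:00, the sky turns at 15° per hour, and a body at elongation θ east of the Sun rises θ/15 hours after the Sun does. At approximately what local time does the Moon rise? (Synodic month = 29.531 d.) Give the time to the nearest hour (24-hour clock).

Elongation θ = 360° × 2.3/29.531 ≈ 28.0°.
The Moon trails the Sun by θ/15 = 28.0/15 ≈ 1.87 hours.
06:00 + 1.87 h ≈ 07:52 → 08:00 to the nearest hour.

08:00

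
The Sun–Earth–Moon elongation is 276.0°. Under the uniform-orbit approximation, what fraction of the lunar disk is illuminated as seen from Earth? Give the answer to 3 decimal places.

cos 276.0° = 0.105, so f = (1 − 0.105)/2 = 0.448.

0.448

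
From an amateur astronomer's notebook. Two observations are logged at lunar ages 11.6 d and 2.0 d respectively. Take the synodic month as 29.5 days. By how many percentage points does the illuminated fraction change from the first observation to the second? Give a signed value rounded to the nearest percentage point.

θ₁ = 360° × 11.6/29.5 = 141.6°, f₁ = (1 − cos θ₁)/2 = 0.892.
θ₂ = 360° × 2.0/29.5 = 24.4°, f₂ = (1 − cos θ₂)/2 = 0.045.
Change = f₂ − f₁ = -0.847 → -85 percentage points.

-85 percentage points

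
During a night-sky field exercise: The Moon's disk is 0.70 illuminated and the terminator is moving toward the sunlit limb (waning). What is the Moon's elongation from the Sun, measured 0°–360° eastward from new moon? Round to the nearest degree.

246°

From f = (1 − cos θ)/2: cos θ = 1 − 2×0.70 = -0.400; arccos → 113.6°.
Waning ⇒ past full, so θ = 360° − 113.6° = 246.4°.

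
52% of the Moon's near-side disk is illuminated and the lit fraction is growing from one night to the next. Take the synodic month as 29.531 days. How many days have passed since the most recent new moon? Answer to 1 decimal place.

7.6 days

cos θ = 1 − 2f = -0.040, giving a principal value of 92.3°.
Waxing ⇒ before full, so θ = 92.3°.
That fraction of the synodic month is 92.3/360 × 29.531 d ≈ 7.57 d.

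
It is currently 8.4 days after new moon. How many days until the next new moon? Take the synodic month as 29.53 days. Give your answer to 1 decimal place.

One full lunation from the last new moon is 29.53 d; remaining = 29.53 − 8.4 = 21.130 d.

21.1 days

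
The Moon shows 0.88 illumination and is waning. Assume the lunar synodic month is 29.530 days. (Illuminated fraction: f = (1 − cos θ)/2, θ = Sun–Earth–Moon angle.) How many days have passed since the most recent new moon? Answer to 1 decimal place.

18.1 days

Invert f = (1 − cos θ)/2 to get cos θ = 1 − 2(0.88) = -0.760, hence θ₀ = arccos -0.760 = 139.5°.
Waning ⇒ past full, so θ = 360° − 139.5° = 220.5°.
Age = 29.530 × 220.5°/360° ≈ 18.09 days.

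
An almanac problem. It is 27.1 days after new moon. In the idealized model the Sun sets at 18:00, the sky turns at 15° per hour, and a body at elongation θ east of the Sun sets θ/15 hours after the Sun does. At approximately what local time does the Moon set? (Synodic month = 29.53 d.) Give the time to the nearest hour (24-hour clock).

16:00

Elongation θ = 360° × 27.1/29.53 ≈ 330.4°.
Delay after the Sun = 330.4° / (15°/h) ≈ 22.03 h.
18:00 + 22.03 h ≈ 16:02 → 16:00 to the nearest hour.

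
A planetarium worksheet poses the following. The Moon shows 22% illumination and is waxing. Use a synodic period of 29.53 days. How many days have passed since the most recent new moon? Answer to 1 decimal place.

Invert f = (1 − cos θ)/2 to get cos θ = 1 − 2(0.22) = 0.560, hence θ₀ = arccos 0.560 = 55.9°.
Waxing ⇒ before full, so θ = 55.9°.
At 360°/29.53 d per day, 55.9° corresponds to 4.59 days.

4.6 days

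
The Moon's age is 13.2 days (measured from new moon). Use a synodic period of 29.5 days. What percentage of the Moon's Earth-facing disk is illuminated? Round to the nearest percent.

The Moon has covered 13.2/29.5 of its cycle, so θ ≈ 360° × 13.2/29.5 = 161.1°.
cos 161.1° = (-0.946), so f = (1 − (-0.946))/2 = 0.973, so 97%.

97%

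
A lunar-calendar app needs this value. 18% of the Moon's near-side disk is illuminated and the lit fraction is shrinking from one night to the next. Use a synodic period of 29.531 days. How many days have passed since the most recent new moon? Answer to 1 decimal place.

Invert f = (1 − cos θ)/2 to get cos θ = 1 − 2(0.18) = 0.640, hence θ₀ = arccos 0.640 = 50.2°.
Waning ⇒ past full, so θ = 360° − 50.2° = 309.8°.
At 360°/29.531 d per day, 309.8° corresponds to 25.41 days.

25.4 days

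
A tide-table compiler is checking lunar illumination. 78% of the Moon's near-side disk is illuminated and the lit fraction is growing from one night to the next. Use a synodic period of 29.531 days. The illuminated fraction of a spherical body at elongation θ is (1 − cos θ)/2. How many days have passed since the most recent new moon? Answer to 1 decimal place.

10.2 days

From f = (1 − cos θ)/2: cos θ = 1 − 2×0.78 = -0.560; arccos → 124.1°.
Before full moon the principal value applies: θ = 124.1°.
At 360°/29.531 d per day, 124.1° corresponds to 10.18 days.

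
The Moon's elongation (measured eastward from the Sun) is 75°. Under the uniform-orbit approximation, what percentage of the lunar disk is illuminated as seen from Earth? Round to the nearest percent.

37%

Half-versine of 75°: (1 − 0.259)/2 = 0.371, i.e. 37%.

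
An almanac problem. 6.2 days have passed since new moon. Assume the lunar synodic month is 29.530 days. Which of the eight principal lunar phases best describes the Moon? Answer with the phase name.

θ ≈ 360° × 6.2/29.530 = 76°, which falls in the first quarter sector.

first quarter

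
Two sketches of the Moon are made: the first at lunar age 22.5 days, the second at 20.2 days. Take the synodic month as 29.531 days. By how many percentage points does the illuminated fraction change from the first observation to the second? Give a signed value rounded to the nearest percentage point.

θ₁ = 360° × 22.5/29.531 = 274.3°, f₁ = (1 − cos θ₁)/2 = 0.463.
θ₂ = 360° × 20.2/29.531 = 246.2°, f₂ = (1 − cos θ₂)/2 = 0.701.
Change = f₂ − f₁ = +0.239 → +24 percentage points.

+24 pp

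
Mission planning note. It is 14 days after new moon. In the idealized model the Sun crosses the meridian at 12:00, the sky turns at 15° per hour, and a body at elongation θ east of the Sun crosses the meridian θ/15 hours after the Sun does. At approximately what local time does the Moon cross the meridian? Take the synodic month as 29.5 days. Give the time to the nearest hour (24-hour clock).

23:00

Elongation θ = 360° × 14/29.5 ≈ 170.8°.
The Moon trails the Sun by θ/15 = 170.8/15 ≈ 11.39 hours.
12:00 + 11.39 h ≈ 23:23 → 23:00 to the nearest hour.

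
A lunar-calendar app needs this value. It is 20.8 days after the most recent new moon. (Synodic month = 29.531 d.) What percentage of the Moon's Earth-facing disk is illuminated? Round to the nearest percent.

Elongation θ = 360° × 20.8/29.531 ≈ 253.6°.
Illuminated fraction = (1 − cos 253.6°)/2 = (1 − (-0.283))/2 ≈ 0.641, so 64%.

64%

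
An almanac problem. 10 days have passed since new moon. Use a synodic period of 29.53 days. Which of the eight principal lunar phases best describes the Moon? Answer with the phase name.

At 10/29.53 of the cycle, θ ≈ 122° — the waxing gibbous range.

waxing gibbous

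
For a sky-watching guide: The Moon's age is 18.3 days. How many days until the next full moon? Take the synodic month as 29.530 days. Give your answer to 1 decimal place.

Full moon occurs at elongation 180°, i.e. at age 29.530 × 180/360 = 14.765 d.
Already past this cycle's full moon; the next is at 14.765 + 29.530 = 44.295 d, so 44.295 − 18.3 = 25.995 days.

26.0 days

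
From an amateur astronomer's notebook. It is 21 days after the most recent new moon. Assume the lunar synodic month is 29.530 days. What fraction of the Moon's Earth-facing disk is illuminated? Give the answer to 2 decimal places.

Phase angle: θ = 360°·(21 d)/(29.530 d) = 256.0°.
cos 256.0° = (-0.242), so f = (1 − (-0.242))/2 = 0.621.

0.62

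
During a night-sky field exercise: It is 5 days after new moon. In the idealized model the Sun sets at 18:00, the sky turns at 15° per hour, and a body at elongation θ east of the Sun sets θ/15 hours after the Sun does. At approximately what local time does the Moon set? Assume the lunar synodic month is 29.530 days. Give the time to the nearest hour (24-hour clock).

Elongation θ = 360° × 5/29.530 ≈ 61.0°.
The Moon trails the Sun by θ/15 = 61.0/15 ≈ 4.06 hours.
18:00 + 4.06 h ≈ 22:04 → 22:00 to the nearest hour.

22:00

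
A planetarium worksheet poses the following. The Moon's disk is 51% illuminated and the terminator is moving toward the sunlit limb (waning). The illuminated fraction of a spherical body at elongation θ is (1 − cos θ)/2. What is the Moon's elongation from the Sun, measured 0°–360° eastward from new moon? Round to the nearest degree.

cos θ = 1 − 2f = -0.020, giving a principal value of 91.1°.
A waning Moon lies in 180°–360°, so θ = 360° − 91.1° = 268.9°.

269°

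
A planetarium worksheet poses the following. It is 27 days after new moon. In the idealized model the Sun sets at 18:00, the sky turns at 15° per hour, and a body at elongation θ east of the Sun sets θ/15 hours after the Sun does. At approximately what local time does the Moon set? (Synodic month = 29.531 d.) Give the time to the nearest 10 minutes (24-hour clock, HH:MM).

16:00

Elongation θ = 360° × 27/29.531 ≈ 329.1°.
At 15° of sky rotation per hour, 329.1° corresponds to a 21.94 h lag.
18:00 + 21.943 h ≈ 15:57 → 16:00 to the nearest ten minutes.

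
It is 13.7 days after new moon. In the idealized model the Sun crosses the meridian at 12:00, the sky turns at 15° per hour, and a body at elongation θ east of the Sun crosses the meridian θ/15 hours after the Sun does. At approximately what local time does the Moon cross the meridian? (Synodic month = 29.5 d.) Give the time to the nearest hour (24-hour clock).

Elongation θ = 360° × 13.7/29.5 ≈ 167.2°.
Delay after the Sun = 167.2° / (15°/h) ≈ 11.15 h.
12:00 + 11.15 h ≈ 23:09 → 23:00 to the nearest hour.

23:00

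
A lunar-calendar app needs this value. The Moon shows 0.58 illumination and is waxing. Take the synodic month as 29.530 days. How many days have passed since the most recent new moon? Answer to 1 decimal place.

8.1 days

cos θ = 1 − 2f = -0.160, giving a principal value of 99.2°.
Waxing ⇒ before full, so θ = 99.2°.
That fraction of the synodic month is 99.2/360 × 29.530 d ≈ 8.14 d.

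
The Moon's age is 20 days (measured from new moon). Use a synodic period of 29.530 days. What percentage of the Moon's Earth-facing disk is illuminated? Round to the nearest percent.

72%

The Moon has covered 20/29.530 of its cycle, so θ ≈ 360° × 20/29.530 = 243.8°.
With cos θ = (-0.441), the lit fraction is (1 − (-0.441))/2 ≈ 0.721, so 72%.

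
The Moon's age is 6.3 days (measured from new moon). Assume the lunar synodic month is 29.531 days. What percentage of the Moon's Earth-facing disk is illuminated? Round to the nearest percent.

39%

The Moon has covered 6.3/29.531 of its cycle, so θ ≈ 360° × 6.3/29.531 = 76.8°.
With cos θ = 0.228, the lit fraction is (1 − 0.228)/2 ≈ 0.386, so 39%.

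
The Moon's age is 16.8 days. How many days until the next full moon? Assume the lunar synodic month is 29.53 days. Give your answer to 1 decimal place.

Full moon is 0.5 of the way through the cycle: age 0.5 × 29.53 = 14.765 d.
This lunation's full moon (14.765 d) has passed, so add one period: 44.295 − 16.8 = 27.495 days.

27.5 days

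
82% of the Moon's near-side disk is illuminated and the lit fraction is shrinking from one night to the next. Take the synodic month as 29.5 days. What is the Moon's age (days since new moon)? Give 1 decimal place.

From f = (1 − cos θ)/2: cos θ = 1 − 2×0.82 = -0.640; arccos → 129.8°.
Since the Moon is past full (waning), take the reflex angle: θ = 360° − 129.8° = 230.2°.
Age = 29.5 × 230.2°/360° ≈ 18.86 days.

18.9 days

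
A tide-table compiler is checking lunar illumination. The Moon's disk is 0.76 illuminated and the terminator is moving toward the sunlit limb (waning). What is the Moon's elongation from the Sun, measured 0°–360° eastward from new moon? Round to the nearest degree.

From f = (1 − cos θ)/2: cos θ = 1 − 2×0.76 = -0.520; arccos → 121.3°.
Waning ⇒ past full, so θ = 360° − 121.3° = 238.7°.

239°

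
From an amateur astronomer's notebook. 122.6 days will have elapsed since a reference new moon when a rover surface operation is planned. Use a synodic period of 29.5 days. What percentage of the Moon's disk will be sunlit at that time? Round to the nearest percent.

122.6/29.5 = 4.156 lunations, so 4 complete cycles and 4.60 d into the next.
The Moon has covered 4.60/29.5 of its cycle, so θ ≈ 360° × 4.60/29.5 = 56.1°.
cos 56.1° = 0.557, so f = (1 − 0.557)/2 = 0.221, so 22%.

22%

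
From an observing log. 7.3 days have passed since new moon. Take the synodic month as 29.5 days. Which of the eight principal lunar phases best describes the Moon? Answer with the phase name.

At 7.3/29.5 of the cycle, θ ≈ 89° — the first quarter range.

first quarter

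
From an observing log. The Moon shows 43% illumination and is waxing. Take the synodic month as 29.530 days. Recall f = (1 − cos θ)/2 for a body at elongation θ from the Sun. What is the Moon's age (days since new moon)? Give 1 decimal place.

From f = (1 − cos θ)/2: cos θ = 1 − 2×0.43 = 0.140; arccos → 82.0°.
The Moon is waxing (0°–180°), so θ = 82.0° directly.
That fraction of the synodic month is 82.0/360 × 29.530 d ≈ 6.72 d.

6.7 days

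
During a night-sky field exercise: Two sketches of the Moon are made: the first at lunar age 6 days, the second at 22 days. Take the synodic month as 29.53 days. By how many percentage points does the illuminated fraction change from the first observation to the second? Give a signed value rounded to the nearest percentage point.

+16 pp

First observation: θ = 360°·6/29.53 = 73.1°, so f = 0.355.
Second observation: θ = 268.2°, f = 0.516.
Δf = 0.516 − 0.355 = +0.161, i.e. +16 pp.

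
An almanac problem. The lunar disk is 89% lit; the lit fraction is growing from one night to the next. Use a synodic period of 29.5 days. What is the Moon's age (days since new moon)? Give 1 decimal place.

11.6 days

From f = (1 − cos θ)/2: cos θ = 1 − 2×0.89 = -0.780; arccos → 141.3°.
Waxing ⇒ before full, so θ = 141.3°.
That fraction of the synodic month is 141.3/360 × 29.5 d ≈ 11.58 d.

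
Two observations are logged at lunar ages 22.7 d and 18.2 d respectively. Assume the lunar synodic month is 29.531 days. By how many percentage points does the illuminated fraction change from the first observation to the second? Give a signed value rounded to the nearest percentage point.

+43 percentage points

θ₁ = 360° × 22.7/29.531 = 276.7°, f₁ = (1 − cos θ₁)/2 = 0.441.
θ₂ = 360° × 18.2/29.531 = 221.9°, f₂ = (1 − cos θ₂)/2 = 0.872.
Change = f₂ − f₁ = +0.431 → +43 percentage points.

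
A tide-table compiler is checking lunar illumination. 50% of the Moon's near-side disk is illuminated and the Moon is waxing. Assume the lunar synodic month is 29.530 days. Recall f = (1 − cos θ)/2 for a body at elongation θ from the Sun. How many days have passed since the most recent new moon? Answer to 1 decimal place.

From f = (1 − cos θ)/2: cos θ = 1 − 2×0.50 = 0.000; arccos → 90.0°.
The Moon is waxing (0°–180°), so θ = 90.0° directly.
That fraction of the synodic month is 90.0/360 × 29.530 d ≈ 7.38 d.

7.4 days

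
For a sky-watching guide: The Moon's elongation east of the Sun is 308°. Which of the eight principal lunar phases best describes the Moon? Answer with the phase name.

waning crescent

The waning crescent sector spans roughly 292°–338°; 308° falls inside it.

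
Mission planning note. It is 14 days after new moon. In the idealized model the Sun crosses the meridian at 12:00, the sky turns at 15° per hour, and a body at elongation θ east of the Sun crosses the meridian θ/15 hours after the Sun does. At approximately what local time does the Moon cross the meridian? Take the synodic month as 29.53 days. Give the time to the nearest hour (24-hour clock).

23:00

Phase angle: θ = 360°·(14 d)/(29.53 d) = 170.7°.
At 15° of sky rotation per hour, 170.7° corresponds to a 11.38 h lag.
12:00 + 11.38 h ≈ 23:23 → 23:00 to the nearest hour.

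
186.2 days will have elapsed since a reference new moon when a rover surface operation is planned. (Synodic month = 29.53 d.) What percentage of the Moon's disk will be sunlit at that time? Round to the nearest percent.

67%

186.2/29.53 = 6.305 lunations, so 6 complete cycles and 9.02 d into the next.
The Moon has covered 9.02/29.53 of its cycle, so θ ≈ 360° × 9.02/29.53 = 110.0°.
With cos θ = (-0.341), the lit fraction is (1 − (-0.341))/2 ≈ 0.671, so 67%.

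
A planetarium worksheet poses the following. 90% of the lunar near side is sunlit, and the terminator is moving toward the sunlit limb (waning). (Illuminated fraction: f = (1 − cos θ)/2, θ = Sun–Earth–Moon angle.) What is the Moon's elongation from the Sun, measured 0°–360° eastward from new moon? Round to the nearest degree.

217°

cos θ = 1 − 2f = -0.800, giving a principal value of 143.1°.
A waning Moon lies in 180°–360°, so θ = 360° − 143.1° = 216.9°.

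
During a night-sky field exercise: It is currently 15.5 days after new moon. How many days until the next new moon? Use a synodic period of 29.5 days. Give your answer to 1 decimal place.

14.0 days

The next new moon completes the synodic month: 29.5 − 15.5 = 14.000 days.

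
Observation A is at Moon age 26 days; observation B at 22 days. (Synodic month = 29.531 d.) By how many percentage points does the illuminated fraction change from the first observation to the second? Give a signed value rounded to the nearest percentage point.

θ₁ = 360° × 26/29.531 = 317.0°, f₁ = (1 − cos θ₁)/2 = 0.135.
θ₂ = 360° × 22/29.531 = 268.2°, f₂ = (1 − cos θ₂)/2 = 0.516.
Change = f₂ − f₁ = +0.381 → +38 percentage points.

+38 pp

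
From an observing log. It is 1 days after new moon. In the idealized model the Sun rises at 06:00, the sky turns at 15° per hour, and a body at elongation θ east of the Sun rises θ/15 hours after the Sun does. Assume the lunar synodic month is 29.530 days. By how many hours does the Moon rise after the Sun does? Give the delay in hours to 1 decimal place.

Phase angle: θ = 360°·(1 d)/(29.530 d) = 12.2°.
At 15° of sky rotation per hour, 12.2° corresponds to a 0.81 h lag.
So the Moon rises 0.81 h after the Sun.

0.8 h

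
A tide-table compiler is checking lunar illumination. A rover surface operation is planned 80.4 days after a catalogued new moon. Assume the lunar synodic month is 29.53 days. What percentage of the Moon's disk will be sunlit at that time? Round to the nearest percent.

59%

Reduce mod P: 80.4 − 2×29.53 = 21.34 d into the current lunation.
Elongation θ = 360° × 21.34/29.53 ≈ 260.2°.
Illuminated fraction = (1 − cos 260.2°)/2 = (1 − (-0.171))/2 ≈ 0.585, so 59%.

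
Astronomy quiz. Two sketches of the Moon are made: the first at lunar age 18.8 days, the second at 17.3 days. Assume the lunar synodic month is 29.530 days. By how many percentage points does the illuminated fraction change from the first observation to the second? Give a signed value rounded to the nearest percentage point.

+10 percentage points

θ₁ = 360° × 18.8/29.530 = 229.2°, f₁ = (1 − cos θ₁)/2 = 0.827.
θ₂ = 360° × 17.3/29.530 = 210.9°, f₂ = (1 − cos θ₂)/2 = 0.929.
Change = f₂ − f₁ = +0.102 → +10 percentage points.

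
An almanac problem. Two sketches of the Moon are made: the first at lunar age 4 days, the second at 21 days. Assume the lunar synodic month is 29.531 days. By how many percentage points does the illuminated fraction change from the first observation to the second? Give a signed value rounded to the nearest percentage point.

+45 pp

θ₁ = 360° × 4/29.531 = 48.8°, f₁ = (1 − cos θ₁)/2 = 0.170.
θ₂ = 360° × 21/29.531 = 256.0°, f₂ = (1 − cos θ₂)/2 = 0.621.
Change = f₂ − f₁ = +0.451 → +45 percentage points.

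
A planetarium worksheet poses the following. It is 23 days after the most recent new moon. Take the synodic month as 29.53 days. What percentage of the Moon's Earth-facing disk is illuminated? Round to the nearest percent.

Phase angle: θ = 360°·(23 d)/(29.53 d) = 280.4°.
With cos θ = 0.180, the lit fraction is (1 − 0.180)/2 ≈ 0.410, so 41%.

41%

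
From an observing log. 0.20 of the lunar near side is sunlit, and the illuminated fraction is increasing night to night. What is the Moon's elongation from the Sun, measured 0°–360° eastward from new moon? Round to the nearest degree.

53°

cos θ = 1 − 2f = 0.600, giving a principal value of 53.1°.
Before full moon the principal value applies: θ = 53.1°.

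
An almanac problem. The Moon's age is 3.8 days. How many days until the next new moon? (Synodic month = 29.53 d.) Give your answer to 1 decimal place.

25.7 days

The next new moon completes the synodic month: 29.53 − 3.8 = 25.730 days.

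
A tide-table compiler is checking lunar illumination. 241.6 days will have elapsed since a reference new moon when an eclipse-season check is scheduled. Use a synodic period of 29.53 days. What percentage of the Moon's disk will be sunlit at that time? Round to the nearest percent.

29%

241.6 d spans 8 complete synodic months (8 × 29.53 = 236.24 d) plus 5.36 d.
Elongation θ = 360° × 5.36/29.53 ≈ 65.3°.
With cos θ = 0.417, the lit fraction is (1 − 0.417)/2 ≈ 0.291, so 29%.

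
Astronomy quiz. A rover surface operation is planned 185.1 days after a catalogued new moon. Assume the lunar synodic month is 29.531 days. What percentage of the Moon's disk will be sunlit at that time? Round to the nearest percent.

185.1/29.531 = 6.268 lunations, so 6 complete cycles and 7.91 d into the next.
Phase angle: θ = 360°·(7.91 d)/(29.531 d) = 96.5°.
With cos θ = (-0.113), the lit fraction is (1 − (-0.113))/2 ≈ 0.556, so 56%.

56%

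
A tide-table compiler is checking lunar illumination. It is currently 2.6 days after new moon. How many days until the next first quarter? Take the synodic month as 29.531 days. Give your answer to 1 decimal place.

First quarter occurs at elongation 90°, i.e. at age 29.531 × 90/360 = 7.383 d.
That is 7.383 − 2.6 = 4.783 days ahead.

4.8 days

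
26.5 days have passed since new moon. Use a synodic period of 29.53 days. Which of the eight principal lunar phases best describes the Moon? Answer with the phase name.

waning crescent

θ ≈ 360° × 26.5/29.53 = 323°, which falls in the waning crescent sector.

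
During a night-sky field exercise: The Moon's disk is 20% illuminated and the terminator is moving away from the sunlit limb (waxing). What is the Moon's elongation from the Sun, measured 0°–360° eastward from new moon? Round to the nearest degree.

53°

Invert f = (1 − cos θ)/2 to get cos θ = 1 − 2(0.20) = 0.600, hence θ₀ = arccos 0.600 = 53.1°.
Waxing ⇒ before full, so θ = 53.1°.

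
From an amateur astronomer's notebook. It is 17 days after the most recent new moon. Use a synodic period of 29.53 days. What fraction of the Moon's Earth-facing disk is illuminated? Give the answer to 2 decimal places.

The Moon has covered 17/29.53 of its cycle, so θ ≈ 360° × 17/29.53 = 207.2°.
cos 207.2° = (-0.889), so f = (1 − (-0.889))/2 = 0.945.

0.94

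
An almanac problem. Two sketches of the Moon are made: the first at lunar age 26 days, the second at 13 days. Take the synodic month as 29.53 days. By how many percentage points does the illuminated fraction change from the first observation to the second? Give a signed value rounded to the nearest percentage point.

+83 pp

θ₁ = 360° × 26/29.53 = 317.0°, f₁ = (1 − cos θ₁)/2 = 0.135.
θ₂ = 360° × 13/29.53 = 158.5°, f₂ = (1 − cos θ₂)/2 = 0.965.
Change = f₂ − f₁ = +0.831 → +83 percentage points.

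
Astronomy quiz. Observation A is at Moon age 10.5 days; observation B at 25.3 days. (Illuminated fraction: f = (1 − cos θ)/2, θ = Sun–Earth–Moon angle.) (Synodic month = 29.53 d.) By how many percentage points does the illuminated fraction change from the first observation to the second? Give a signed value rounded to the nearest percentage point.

-62 percentage points

First observation: θ = 360°·10.5/29.53 = 128.0°, so f = 0.808.
Second observation: θ = 308.4°, f = 0.189.
Δf = 0.189 − 0.808 = -0.619, i.e. -62 pp.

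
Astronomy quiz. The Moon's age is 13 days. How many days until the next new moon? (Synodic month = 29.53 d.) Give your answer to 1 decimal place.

One full lunation from the last new moon is 29.53 d; remaining = 29.53 − 13 = 16.530 d.

16.5 days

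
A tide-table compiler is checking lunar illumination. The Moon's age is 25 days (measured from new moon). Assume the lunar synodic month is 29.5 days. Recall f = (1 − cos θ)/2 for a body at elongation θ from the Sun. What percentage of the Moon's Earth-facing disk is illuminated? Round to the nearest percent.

Elongation θ = 360° × 25/29.5 ≈ 305.1°.
With cos θ = 0.575, the lit fraction is (1 − 0.575)/2 ≈ 0.213, so 21%.

21%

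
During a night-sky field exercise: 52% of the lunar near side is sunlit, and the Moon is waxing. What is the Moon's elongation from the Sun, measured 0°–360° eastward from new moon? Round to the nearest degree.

92°

cos θ = 1 − 2f = -0.040, giving a principal value of 92.3°.
The Moon is waxing (0°–180°), so θ = 92.3° directly.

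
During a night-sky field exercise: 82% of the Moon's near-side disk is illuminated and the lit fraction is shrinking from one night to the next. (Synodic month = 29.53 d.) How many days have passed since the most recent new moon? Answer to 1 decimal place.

18.9 days

Invert f = (1 − cos θ)/2 to get cos θ = 1 − 2(0.82) = -0.640, hence θ₀ = arccos -0.640 = 129.8°.
A waning Moon lies in 180°–360°, so θ = 360° − 129.8° = 230.2°.
Age = 29.53 × 230.2°/360° ≈ 18.88 days.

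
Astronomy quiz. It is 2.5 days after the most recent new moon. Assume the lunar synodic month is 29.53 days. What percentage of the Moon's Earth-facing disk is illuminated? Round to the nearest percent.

7%

Elongation θ = 360° × 2.5/29.53 ≈ 30.5°.
With cos θ = 0.862, the lit fraction is (1 − 0.862)/2 ≈ 0.069, so 7%.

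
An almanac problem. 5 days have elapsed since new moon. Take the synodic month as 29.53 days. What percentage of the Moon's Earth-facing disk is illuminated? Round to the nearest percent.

Phase angle: θ = 360°·(5 d)/(29.53 d) = 61.0°.
cos 61.0° = 0.485, so f = (1 − 0.485)/2 = 0.257, so 26%.

26%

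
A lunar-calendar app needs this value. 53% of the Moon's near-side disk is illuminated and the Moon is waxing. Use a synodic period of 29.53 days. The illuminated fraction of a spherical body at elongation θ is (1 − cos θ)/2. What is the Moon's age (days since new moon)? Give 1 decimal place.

7.7 days

From f = (1 − cos θ)/2: cos θ = 1 − 2×0.53 = -0.060; arccos → 93.4°.
The Moon is waxing (0°–180°), so θ = 93.4° directly.
Age = 29.53 × 93.4°/360° ≈ 7.66 days.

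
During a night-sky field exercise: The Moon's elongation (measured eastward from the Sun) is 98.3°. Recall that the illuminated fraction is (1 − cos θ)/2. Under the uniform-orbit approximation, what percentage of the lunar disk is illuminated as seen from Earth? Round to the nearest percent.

57%

cos 98.3° = (-0.144), so f = (1 − (-0.144))/2 = 0.572, i.e. 57%.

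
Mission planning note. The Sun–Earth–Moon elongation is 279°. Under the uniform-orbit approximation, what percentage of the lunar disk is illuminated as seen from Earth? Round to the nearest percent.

42%

f = (1 − cos 279°)/2 = (1 − 0.156)/2 ≈ 0.422, i.e. 42%.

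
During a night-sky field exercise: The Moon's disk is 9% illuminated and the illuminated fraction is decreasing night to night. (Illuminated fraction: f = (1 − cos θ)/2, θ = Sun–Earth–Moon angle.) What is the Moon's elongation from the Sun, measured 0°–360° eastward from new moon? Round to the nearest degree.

From f = (1 − cos θ)/2: cos θ = 1 − 2×0.09 = 0.820; arccos → 34.9°.
Waning ⇒ past full, so θ = 360° − 34.9° = 325.1°.

325°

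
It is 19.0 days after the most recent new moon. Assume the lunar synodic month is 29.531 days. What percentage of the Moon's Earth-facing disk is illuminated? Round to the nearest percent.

81%

Elongation θ = 360° × 19.0/29.531 ≈ 231.6°.
Illuminated fraction = (1 − cos 231.6°)/2 = (1 − (-0.621))/2 ≈ 0.810, so 81%.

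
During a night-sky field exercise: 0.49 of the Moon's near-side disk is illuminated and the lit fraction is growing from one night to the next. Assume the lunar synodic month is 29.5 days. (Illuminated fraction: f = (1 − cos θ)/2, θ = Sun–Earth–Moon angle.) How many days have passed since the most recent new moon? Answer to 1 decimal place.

7.3 days

cos θ = 1 − 2f = 0.020, giving a principal value of 88.9°.
The Moon is waxing (0°–180°), so θ = 88.9° directly.
Age = 29.5 × 88.9°/360° ≈ 7.28 days.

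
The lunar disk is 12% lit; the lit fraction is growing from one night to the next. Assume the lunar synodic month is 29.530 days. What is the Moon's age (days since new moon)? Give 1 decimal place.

3.3 days

From f = (1 − cos θ)/2: cos θ = 1 − 2×0.12 = 0.760; arccos → 40.5°.
The Moon is waxing (0°–180°), so θ = 40.5° directly.
At 360°/29.530 d per day, 40.5° corresponds to 3.33 days.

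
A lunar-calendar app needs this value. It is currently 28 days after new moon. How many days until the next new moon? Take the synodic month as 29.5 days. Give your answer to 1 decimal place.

The next new moon completes the synodic month: 29.5 − 28 = 1.500 days.

1.5 days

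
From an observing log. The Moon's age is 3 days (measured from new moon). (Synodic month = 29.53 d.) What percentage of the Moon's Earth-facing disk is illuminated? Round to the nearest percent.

Elongation θ = 360° × 3/29.53 ≈ 36.6°.
With cos θ = 0.803, the lit fraction is (1 − 0.803)/2 ≈ 0.098, so 10%.

10%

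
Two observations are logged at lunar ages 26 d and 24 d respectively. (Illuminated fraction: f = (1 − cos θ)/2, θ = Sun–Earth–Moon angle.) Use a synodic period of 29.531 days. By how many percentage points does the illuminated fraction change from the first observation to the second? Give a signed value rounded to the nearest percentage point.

+17 percentage points

θ₁ = 360° × 26/29.531 = 317.0°, f₁ = (1 − cos θ₁)/2 = 0.135.
θ₂ = 360° × 24/29.531 = 292.6°, f₂ = (1 − cos θ₂)/2 = 0.308.
Change = f₂ − f₁ = +0.173 → +17 percentage points.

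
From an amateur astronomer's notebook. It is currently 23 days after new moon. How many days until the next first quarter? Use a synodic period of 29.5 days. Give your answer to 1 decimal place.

First quarter is 0.25 of the way through the cycle: age 0.25 × 29.5 = 7.375 d.
This lunation's first quarter (7.375 d) has passed, so add one period: 36.875 − 23 = 13.875 days.

13.9 days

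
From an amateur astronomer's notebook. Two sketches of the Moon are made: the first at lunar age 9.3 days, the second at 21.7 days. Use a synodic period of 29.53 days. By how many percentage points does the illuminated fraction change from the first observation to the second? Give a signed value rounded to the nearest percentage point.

-15 percentage points

θ₁ = 360° × 9.3/29.53 = 113.4°, f₁ = (1 − cos θ₁)/2 = 0.698.
θ₂ = 360° × 21.7/29.53 = 264.5°, f₂ = (1 − cos θ₂)/2 = 0.548.
Change = f₂ − f₁ = -0.151 → -15 percentage points.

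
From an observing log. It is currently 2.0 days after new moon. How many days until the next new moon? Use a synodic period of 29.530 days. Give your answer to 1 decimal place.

The next new moon completes the synodic month: 29.530 − 2.0 = 27.530 days.

27.5 days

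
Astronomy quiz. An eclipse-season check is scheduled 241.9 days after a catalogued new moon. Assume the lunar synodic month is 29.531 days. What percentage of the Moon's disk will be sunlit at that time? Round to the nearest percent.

241.9 d spans 8 complete synodic months (8 × 29.531 = 236.25 d) plus 5.65 d.
Phase angle: θ = 360°·(5.65 d)/(29.531 d) = 68.9°.
Illuminated fraction = (1 − cos 68.9°)/2 = (1 − 0.360)/2 ≈ 0.320, so 32%.

32%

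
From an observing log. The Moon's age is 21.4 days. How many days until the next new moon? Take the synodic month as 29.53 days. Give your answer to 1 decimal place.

8.1 days

The next new moon completes the synodic month: 29.53 − 21.4 = 8.130 days.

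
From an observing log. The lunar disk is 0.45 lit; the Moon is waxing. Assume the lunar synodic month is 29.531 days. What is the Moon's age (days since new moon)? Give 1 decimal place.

From f = (1 − cos θ)/2: cos θ = 1 − 2×0.45 = 0.100; arccos → 84.3°.
Before full moon the principal value applies: θ = 84.3°.
Age = 29.531 × 84.3°/360° ≈ 6.91 days.

6.9 days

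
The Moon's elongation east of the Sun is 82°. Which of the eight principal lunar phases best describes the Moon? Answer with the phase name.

first quarter

82° lies in the first quarter sector of the 8-phase cycle.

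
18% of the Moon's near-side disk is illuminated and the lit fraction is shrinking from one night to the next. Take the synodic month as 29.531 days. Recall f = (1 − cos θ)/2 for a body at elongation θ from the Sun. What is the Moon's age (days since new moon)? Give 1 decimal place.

From f = (1 − cos θ)/2: cos θ = 1 − 2×0.18 = 0.640; arccos → 50.2°.
Since the Moon is past full (waning), take the reflex angle: θ = 360° − 50.2° = 309.8°.
Age = 29.531 × 309.8°/360° ≈ 25.41 days.

25.4 days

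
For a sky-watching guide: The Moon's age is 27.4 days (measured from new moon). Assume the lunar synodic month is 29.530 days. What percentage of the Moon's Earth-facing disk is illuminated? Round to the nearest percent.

Elongation θ = 360° × 27.4/29.530 ≈ 334.0°.
cos 334.0° = 0.899, so f = (1 − 0.899)/2 = 0.050, so 5%.

5%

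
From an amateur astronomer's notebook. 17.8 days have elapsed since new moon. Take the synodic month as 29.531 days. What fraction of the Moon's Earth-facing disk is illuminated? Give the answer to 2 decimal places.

The Moon has covered 17.8/29.531 of its cycle, so θ ≈ 360° × 17.8/29.531 = 217.0°.
With cos θ = (-0.799), the lit fraction is (1 − (-0.799))/2 ≈ 0.899.

0.90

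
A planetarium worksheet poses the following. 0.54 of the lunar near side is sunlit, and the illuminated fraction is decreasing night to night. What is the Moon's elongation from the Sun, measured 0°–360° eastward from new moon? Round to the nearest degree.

265°

cos θ = 1 − 2f = -0.080, giving a principal value of 94.6°.
A waning Moon lies in 180°–360°, so θ = 360° − 94.6° = 265.4°.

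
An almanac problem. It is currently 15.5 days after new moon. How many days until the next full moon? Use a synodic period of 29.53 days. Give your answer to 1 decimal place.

28.8 days

Full moon is 0.5 of the way through the cycle: age 0.5 × 29.53 = 14.765 d.
This lunation's full moon (14.765 d) has passed, so add one period: 44.295 − 15.5 = 28.795 days.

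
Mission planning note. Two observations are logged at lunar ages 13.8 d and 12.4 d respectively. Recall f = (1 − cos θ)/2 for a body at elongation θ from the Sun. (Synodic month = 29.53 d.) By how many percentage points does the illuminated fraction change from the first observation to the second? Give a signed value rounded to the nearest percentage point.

-5 percentage points

First observation: θ = 360°·13.8/29.53 = 168.2°, so f = 0.989.
Second observation: θ = 151.2°, f = 0.938.
Δf = 0.938 − 0.989 = -0.051, i.e. -5 pp.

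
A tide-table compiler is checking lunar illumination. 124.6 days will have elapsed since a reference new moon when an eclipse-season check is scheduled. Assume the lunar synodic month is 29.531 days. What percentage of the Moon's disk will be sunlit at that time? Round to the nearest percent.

40%

Reduce mod P: 124.6 − 4×29.531 = 6.48 d into the current lunation.
Phase angle: θ = 360°·(6.48 d)/(29.531 d) = 78.9°.
With cos θ = 0.192, the lit fraction is (1 − 0.192)/2 ≈ 0.404, so 40%.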